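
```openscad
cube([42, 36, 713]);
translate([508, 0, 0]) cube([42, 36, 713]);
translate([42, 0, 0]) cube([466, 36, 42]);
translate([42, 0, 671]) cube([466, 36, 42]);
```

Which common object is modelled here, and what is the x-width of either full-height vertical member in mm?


A picture frame. The border width is 42 mm.

Four thin pieces enclosing a rectangular opening — a picture frame. The two full-height stiles are 713 mm tall; the top rail sits at z = 671 and is 42 mm tall, so the border above the opening is 713 − 671 = 42 mm, matching the stile x-width.


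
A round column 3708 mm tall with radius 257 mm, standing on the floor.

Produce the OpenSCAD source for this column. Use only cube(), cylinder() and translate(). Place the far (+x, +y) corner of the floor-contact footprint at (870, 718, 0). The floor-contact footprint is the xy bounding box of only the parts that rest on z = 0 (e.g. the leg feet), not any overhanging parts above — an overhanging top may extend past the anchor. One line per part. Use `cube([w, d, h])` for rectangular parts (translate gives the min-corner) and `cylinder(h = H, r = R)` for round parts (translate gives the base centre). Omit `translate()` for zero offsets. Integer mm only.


translate([613, 461, 0]) cylinder(h = 3708, r = 257);


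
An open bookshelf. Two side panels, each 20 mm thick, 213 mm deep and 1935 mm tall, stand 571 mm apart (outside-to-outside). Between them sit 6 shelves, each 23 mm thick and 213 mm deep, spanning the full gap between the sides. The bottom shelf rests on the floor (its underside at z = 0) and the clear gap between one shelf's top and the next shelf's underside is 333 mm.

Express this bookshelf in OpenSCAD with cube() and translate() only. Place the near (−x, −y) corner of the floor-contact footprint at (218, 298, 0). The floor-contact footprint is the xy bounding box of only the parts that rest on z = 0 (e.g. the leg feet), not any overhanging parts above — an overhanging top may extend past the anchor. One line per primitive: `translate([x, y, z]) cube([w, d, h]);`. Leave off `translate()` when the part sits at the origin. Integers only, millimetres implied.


translate([218, 298, 0]) cube([20, 213, 1935]);
translate([769, 298, 0]) cube([20, 213, 1935]);
translate([238, 298, 0]) cube([531, 213, 23]);
translate([238, 298, 356]) cube([531, 213, 23]);
translate([238, 298, 712]) cube([531, 213, 23]);
translate([238, 298, 1068]) cube([531, 213, 23]);
translate([238, 298, 1424]) cube([531, 213, 23]);
translate([238, 298, 1780]) cube([531, 213, 23]);


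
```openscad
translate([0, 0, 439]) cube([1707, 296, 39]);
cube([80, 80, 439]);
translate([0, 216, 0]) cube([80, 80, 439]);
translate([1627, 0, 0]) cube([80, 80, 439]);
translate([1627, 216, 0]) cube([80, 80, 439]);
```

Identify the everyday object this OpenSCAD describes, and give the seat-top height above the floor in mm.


A bench. The seat-top height is 478 mm.

A long slab on four corner posts — a bench. The slab sits at z = 439 with thickness 39, so the top is 439 + 39 = 478 mm.


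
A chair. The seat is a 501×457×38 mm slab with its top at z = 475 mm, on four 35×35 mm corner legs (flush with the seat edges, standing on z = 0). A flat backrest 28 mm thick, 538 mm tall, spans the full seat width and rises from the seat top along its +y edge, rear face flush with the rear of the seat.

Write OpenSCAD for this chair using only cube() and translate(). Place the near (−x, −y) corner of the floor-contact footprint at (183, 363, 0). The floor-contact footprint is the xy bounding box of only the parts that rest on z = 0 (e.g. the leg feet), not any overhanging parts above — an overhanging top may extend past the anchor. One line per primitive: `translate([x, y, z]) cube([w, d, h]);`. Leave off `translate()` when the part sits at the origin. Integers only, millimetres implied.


translate([183, 363, 437]) cube([501, 457, 38]);
translate([183, 363, 0]) cube([35, 35, 437]);
translate([649, 363, 0]) cube([35, 35, 437]);
translate([183, 785, 0]) cube([35, 35, 437]);
translate([649, 785, 0]) cube([35, 35, 437]);
translate([183, 792, 475]) cube([501, 28, 538]);


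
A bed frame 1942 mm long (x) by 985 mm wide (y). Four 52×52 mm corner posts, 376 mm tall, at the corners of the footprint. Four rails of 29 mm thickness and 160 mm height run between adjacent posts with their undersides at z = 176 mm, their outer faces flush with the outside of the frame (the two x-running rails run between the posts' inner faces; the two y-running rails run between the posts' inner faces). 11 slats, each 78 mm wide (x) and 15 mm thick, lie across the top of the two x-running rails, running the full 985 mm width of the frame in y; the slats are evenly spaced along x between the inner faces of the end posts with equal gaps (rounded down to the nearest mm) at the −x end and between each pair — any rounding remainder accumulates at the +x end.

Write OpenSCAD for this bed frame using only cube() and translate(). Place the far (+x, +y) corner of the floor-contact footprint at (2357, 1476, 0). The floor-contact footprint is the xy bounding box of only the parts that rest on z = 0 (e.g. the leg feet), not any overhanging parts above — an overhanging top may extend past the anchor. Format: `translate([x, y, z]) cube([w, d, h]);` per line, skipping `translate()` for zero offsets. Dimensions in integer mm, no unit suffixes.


translate([415, 491, 0]) cube([52, 52, 376]);
translate([415, 1424, 0]) cube([52, 52, 376]);
translate([2305, 491, 0]) cube([52, 52, 376]);
translate([2305, 1424, 0]) cube([52, 52, 376]);
translate([467, 491, 176]) cube([1838, 29, 160]);
translate([467, 1447, 176]) cube([1838, 29, 160]);
translate([415, 543, 176]) cube([29, 881, 160]);
translate([2328, 543, 176]) cube([29, 881, 160]);
translate([548, 491, 336]) cube([78, 985, 15]);
translate([707, 491, 336]) cube([78, 985, 15]);
translate([866, 491, 336]) cube([78, 985, 15]);
translate([1025, 491, 336]) cube([78, 985, 15]);
translate([1184, 491, 336]) cube([78, 985, 15]);
translate([1343, 491, 336]) cube([78, 985, 15]);
translate([1502, 491, 336]) cube([78, 985, 15]);
translate([1661, 491, 336]) cube([78, 985, 15]);
translate([1820, 491, 336]) cube([78, 985, 15]);
translate([1979, 491, 336]) cube([78, 985, 15]);
translate([2138, 491, 336]) cube([78, 985, 15]);


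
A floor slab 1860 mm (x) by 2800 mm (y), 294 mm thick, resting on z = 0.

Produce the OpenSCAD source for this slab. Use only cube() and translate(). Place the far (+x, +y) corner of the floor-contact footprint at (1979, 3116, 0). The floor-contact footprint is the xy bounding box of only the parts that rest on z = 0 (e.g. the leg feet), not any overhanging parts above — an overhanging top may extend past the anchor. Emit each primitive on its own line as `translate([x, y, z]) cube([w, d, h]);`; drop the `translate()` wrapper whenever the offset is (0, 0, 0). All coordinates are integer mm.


translate([119, 316, 0]) cube([1860, 2800, 294]);


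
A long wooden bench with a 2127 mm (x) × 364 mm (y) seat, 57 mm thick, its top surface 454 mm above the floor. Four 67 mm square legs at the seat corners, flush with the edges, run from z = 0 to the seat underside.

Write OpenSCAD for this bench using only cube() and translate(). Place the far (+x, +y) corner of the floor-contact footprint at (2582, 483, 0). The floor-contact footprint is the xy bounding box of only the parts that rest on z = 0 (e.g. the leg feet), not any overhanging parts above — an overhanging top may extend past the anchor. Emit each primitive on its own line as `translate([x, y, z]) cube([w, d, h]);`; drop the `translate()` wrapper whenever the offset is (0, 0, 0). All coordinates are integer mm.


translate([455, 119, 397]) cube([2127, 364, 57]);
translate([455, 119, 0]) cube([67, 67, 397]);
translate([455, 416, 0]) cube([67, 67, 397]);
translate([2515, 119, 0]) cube([67, 67, 397]);
translate([2515, 416, 0]) cube([67, 67, 397]);


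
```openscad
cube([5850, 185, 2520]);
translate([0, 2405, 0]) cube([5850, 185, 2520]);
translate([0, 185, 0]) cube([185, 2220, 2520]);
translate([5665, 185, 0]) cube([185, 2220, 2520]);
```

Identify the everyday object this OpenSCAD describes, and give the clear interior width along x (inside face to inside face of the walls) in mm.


A house (or room) frame. The interior width is 5480 mm.

Four 2520 mm walls enclosing a rectangle with no floor or roof — a room or house frame. Outside width is 5850 mm and wall thickness is 185 mm, so the interior width is 5850 − 2 × 185 = 5480 mm.


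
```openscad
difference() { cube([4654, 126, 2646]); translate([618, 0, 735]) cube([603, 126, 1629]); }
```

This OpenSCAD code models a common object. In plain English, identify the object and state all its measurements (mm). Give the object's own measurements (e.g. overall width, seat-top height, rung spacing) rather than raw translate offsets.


A wall 4654 mm long (x), 126 mm thick (y), 2646 mm tall, with a rectangular window opening cut through it. The opening is 603 mm wide and 1629 mm tall; its sill is at z = 735 mm and its near (−x) edge is 618 mm from the wall's −x end. The opening passes through the full wall thickness.


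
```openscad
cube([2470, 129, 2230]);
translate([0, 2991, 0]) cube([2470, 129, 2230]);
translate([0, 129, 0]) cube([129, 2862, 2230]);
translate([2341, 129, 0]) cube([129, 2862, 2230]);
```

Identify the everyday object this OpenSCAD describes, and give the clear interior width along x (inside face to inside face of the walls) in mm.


A house (or room) frame. The interior width is 2212 mm.

Four 2230 mm walls enclosing a rectangle with no floor or roof — a room or house frame. Outside width is 2470 mm and wall thickness is 129 mm, so the interior width is 2470 − 2 × 129 = 2212 mm.


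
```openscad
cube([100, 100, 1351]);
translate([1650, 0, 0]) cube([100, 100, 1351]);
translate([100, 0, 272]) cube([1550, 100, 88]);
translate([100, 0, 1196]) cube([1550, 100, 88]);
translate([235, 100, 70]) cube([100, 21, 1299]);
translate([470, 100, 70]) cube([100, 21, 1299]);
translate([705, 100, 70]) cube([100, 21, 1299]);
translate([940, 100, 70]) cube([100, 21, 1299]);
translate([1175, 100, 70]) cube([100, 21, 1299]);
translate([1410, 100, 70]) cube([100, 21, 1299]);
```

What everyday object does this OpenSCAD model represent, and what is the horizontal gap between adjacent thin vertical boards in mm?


A fence section. The picket gap is 135 mm.

Two posts, two rails, 6 pickets — a fence section. Span 1550 mm holds 6 pickets of 100 mm with 7 equal gaps: ⌊(1550 − 6·100) / 7⌋ = 135 mm.


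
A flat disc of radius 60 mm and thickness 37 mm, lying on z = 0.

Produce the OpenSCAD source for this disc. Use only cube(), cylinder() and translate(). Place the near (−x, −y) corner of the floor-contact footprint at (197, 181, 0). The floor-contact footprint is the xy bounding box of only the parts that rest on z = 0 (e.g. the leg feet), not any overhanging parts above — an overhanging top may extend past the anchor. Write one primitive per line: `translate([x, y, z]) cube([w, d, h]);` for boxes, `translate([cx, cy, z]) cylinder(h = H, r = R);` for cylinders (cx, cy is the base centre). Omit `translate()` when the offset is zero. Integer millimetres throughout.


translate([257, 241, 0]) cylinder(h = 37, r = 60);


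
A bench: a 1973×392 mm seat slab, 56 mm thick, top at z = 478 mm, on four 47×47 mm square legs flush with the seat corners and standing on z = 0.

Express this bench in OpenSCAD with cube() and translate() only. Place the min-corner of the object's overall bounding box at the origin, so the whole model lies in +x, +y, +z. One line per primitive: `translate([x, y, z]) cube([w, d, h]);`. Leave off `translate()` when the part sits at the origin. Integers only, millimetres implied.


translate([0, 0, 422]) cube([1973, 392, 56]);
cube([47, 47, 422]);
translate([0, 345, 0]) cube([47, 47, 422]);
translate([1926, 0, 0]) cube([47, 47, 422]);
translate([1926, 345, 0]) cube([47, 47, 422]);


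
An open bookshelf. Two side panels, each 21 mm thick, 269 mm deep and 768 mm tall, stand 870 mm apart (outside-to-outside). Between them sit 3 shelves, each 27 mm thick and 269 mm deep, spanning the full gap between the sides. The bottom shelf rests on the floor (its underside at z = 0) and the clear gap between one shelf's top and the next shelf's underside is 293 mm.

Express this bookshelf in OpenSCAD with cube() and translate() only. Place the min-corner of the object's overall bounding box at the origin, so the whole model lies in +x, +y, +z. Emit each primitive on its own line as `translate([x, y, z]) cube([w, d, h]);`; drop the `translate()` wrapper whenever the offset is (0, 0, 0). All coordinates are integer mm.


cube([21, 269, 768]);
translate([849, 0, 0]) cube([21, 269, 768]);
translate([21, 0, 0]) cube([828, 269, 27]);
translate([21, 0, 320]) cube([828, 269, 27]);
translate([21, 0, 640]) cube([828, 269, 27]);


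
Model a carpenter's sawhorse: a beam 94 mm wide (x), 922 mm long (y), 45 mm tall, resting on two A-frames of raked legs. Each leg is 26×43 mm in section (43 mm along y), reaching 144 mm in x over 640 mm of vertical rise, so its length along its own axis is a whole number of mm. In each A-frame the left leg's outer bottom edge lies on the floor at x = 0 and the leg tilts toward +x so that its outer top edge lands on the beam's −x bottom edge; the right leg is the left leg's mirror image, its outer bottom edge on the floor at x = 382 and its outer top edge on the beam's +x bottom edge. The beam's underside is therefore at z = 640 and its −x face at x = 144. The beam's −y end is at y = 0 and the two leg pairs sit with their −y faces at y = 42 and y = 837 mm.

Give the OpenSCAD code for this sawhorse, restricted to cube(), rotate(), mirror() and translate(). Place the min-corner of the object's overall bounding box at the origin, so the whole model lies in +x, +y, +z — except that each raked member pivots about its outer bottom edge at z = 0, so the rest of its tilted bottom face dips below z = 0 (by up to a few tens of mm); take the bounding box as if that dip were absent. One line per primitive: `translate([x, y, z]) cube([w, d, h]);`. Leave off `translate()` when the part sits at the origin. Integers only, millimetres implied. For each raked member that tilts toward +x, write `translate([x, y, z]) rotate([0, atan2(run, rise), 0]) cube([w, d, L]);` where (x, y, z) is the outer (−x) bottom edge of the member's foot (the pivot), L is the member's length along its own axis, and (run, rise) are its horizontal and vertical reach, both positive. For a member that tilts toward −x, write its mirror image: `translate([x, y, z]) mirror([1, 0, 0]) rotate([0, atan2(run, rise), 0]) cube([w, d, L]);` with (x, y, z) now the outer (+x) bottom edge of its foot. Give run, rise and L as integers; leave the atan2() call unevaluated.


translate([144, 0, 640]) cube([94, 922, 45]);
translate([0, 42, 0]) rotate([0, atan2(144, 640), 0]) cube([26, 43, 656]);
translate([382, 42, 0]) mirror([1, 0, 0]) rotate([0, atan2(144, 640), 0]) cube([26, 43, 656]);
translate([0, 837, 0]) rotate([0, atan2(144, 640), 0]) cube([26, 43, 656]);
translate([382, 837, 0]) mirror([1, 0, 0]) rotate([0, atan2(144, 640), 0]) cube([26, 43, 656]);


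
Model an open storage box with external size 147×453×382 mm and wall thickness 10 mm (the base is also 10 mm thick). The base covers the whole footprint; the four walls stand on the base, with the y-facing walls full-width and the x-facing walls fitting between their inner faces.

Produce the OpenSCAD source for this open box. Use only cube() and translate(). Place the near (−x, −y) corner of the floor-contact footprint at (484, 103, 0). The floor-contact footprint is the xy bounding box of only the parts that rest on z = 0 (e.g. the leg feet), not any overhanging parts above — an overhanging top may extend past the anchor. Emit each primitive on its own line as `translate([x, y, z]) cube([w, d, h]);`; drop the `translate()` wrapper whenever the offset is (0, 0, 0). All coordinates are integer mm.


translate([484, 103, 0]) cube([147, 453, 10]);
translate([484, 103, 10]) cube([147, 10, 372]);
translate([484, 546, 10]) cube([147, 10, 372]);
translate([484, 113, 10]) cube([10, 433, 372]);
translate([621, 113, 10]) cube([10, 433, 372]);


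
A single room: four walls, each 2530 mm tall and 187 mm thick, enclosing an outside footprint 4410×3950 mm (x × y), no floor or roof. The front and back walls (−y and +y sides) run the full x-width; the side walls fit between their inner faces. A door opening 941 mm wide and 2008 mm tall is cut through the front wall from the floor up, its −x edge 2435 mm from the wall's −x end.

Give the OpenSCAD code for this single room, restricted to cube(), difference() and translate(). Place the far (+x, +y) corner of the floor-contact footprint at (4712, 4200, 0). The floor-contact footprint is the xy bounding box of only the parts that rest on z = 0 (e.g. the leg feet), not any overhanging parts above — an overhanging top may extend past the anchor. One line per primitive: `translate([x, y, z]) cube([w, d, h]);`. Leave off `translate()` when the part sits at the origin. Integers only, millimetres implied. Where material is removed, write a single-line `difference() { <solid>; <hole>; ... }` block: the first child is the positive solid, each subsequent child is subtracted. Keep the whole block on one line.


difference() { translate([302, 250, 0]) cube([4410, 187, 2530]); translate([2737, 250, 0]) cube([941, 187, 2008]); }
translate([302, 4013, 0]) cube([4410, 187, 2530]);
translate([302, 437, 0]) cube([187, 3576, 2530]);
translate([4525, 437, 0]) cube([187, 3576, 2530]);


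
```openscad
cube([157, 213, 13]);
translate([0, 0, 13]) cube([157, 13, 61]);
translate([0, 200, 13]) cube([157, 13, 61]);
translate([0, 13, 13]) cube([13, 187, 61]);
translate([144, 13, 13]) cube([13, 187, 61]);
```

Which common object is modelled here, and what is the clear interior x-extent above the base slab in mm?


An open box. The internal width is 131 mm.

A 157×213 base slab with four walls standing on it — an open box. The base is 157 mm wide and the walls are 13 mm thick, so the internal width is 157 − 2 × 13 = 131 mm.


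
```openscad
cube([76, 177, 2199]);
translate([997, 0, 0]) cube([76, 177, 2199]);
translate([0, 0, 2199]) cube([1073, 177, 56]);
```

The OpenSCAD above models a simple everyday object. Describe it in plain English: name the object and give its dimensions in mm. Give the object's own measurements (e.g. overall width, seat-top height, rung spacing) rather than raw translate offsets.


A door frame. The clear opening is 921 mm wide and 2199 mm high. Two 76 mm wide jambs, 177 mm deep, stand either side of the opening from the floor to the top of the opening. A 56 mm thick head sits across the top of both jambs, spanning the full outside width of the frame.


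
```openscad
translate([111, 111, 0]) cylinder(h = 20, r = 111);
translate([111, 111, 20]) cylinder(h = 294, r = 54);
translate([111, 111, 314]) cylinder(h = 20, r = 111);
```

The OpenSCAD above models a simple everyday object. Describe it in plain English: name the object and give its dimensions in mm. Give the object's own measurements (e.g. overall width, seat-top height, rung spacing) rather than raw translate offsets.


A spool: two coaxial disc flanges of radius 111 mm and thickness 20 mm, joined by a core cylinder of radius 54 mm and height 294 mm. The lower flange rests on z = 0 and the three cylinders share a vertical axis.


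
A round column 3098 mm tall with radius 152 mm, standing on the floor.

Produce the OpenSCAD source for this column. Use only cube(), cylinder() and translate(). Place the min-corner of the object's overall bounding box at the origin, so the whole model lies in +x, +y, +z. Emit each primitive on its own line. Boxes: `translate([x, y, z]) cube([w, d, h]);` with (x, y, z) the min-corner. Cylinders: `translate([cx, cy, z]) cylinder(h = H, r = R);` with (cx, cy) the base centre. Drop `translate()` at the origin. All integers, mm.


translate([152, 152, 0]) cylinder(h = 3098, r = 152);


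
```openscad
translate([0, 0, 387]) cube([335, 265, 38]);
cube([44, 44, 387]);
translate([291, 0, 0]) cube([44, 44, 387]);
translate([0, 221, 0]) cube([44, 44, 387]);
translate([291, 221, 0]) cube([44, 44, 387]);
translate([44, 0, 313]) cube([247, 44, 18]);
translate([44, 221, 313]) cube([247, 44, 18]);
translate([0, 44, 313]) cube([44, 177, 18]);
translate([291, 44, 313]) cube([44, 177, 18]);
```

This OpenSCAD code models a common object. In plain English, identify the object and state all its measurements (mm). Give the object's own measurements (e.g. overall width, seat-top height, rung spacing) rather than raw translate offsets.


A simple wooden stool: a rectangular seat 335 mm (x) by 265 mm (y), 38 mm thick, top face at z = 425 mm, on four square legs, each 44×44 mm in cross-section. The legs rest on z = 0, each flush with a corner of the seat. Four stretchers, 44 mm wide and 18 mm tall, connect adjacent legs with their undersides at z = 313 mm, each running between the inner faces of the legs it joins and aligned with the legs' outer faces on the other axis.


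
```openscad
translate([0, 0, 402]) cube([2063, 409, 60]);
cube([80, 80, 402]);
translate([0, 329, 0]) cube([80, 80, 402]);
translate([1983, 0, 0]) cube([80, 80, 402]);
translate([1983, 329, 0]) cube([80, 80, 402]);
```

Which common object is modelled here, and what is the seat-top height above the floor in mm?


A bench. The seat-top height is 462 mm.

A long slab on four corner posts — a bench. The slab sits at z = 402 with thickness 60, so the top is 402 + 60 = 462 mm.


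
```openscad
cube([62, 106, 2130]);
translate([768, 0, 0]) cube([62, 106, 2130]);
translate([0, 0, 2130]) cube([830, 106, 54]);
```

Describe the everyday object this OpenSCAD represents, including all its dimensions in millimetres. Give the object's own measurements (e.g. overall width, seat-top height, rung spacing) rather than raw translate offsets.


A door frame. The clear opening is 706 mm wide and 2130 mm high. Two 62 mm wide jambs, 106 mm deep, stand either side of the opening from the floor to the top of the opening. A 54 mm thick head sits across the top of both jambs, spanning the full outside width of the frame.


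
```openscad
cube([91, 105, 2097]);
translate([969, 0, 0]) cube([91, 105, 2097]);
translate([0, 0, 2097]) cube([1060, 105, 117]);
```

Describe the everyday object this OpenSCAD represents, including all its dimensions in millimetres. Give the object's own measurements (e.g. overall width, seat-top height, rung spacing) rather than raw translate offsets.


A door frame. The clear opening is 878 mm wide and 2097 mm high. Two 91 mm wide jambs, 105 mm deep, stand either side of the opening from the floor to the top of the opening. A 117 mm thick head sits across the top of both jambs, spanning the full outside width of the frame.


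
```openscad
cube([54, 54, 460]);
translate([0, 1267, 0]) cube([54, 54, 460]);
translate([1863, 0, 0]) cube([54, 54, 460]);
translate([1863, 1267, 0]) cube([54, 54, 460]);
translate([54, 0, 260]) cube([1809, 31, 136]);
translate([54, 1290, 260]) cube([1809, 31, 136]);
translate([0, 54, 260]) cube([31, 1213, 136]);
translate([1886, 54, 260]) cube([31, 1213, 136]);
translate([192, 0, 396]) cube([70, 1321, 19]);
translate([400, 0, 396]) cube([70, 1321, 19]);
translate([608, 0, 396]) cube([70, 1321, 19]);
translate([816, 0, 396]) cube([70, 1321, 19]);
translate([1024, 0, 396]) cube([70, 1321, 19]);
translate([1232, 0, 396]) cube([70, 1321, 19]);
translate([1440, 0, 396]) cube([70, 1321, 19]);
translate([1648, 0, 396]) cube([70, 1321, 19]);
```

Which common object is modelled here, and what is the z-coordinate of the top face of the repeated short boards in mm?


A bed frame. The slat-top height is 415 mm.

Four posts, four rails, and a row of slats — a bed frame. Slats sit on the rails at z = 260 + 136 = 396; with slat thickness 19, the top is 415 mm.


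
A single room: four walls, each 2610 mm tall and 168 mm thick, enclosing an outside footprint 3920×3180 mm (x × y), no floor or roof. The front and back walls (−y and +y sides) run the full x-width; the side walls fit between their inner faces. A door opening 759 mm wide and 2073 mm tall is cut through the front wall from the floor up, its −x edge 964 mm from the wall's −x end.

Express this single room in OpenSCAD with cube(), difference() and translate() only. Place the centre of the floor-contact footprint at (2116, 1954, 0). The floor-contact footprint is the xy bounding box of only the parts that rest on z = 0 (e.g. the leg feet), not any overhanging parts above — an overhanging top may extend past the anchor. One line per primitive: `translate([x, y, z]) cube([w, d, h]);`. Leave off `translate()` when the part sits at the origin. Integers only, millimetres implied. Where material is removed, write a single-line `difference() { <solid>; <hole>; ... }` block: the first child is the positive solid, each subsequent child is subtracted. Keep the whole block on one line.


difference() { translate([156, 364, 0]) cube([3920, 168, 2610]); translate([1120, 364, 0]) cube([759, 168, 2073]); }
translate([156, 3376, 0]) cube([3920, 168, 2610]);
translate([156, 532, 0]) cube([168, 2844, 2610]);
translate([3908, 532, 0]) cube([168, 2844, 2610]);


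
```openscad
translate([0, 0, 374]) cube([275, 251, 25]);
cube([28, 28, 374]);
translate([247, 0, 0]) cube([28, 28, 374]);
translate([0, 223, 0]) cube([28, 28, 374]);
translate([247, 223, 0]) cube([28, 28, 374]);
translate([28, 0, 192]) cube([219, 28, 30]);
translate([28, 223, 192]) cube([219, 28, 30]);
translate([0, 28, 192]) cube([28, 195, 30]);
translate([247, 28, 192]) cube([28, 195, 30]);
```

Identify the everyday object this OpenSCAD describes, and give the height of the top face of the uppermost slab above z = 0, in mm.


A stool. The seat height is 399 mm.

A 275×251×25 slab at z = 374 on four corner posts — a stool. The seat top is 374 + 25 = 399 mm.


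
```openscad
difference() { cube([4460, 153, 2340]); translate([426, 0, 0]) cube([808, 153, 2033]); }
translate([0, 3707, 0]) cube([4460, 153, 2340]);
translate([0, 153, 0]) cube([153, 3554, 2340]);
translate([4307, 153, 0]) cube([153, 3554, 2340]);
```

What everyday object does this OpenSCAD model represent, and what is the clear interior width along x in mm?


A single room. The interior width is 4154 mm.

Four walls enclosing a rectangle with a door in the front wall — a room. Outside width 4460 minus two 153 mm walls gives 4154 mm.


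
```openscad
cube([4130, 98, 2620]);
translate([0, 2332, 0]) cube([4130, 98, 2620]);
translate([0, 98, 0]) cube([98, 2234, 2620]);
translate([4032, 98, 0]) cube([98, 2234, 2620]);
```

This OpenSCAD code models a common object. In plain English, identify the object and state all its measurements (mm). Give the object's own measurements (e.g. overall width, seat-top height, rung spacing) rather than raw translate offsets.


The wall frame of a small rectangular building: four walls, each 2620 mm tall and 98 mm thick, enclosing a footprint 4130 mm (x) by 2430 mm (y) outside-to-outside, with no floor or roof. The front and back walls (the −y and +y sides) span the full width; the two side walls fit between them.


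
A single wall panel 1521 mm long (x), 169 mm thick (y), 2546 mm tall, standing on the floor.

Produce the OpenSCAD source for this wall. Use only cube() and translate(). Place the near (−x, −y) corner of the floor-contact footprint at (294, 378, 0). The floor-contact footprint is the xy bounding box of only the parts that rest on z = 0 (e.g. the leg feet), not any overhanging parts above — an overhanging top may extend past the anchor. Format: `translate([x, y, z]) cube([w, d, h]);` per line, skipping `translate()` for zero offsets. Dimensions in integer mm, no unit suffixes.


translate([294, 378, 0]) cube([1521, 169, 2546]);


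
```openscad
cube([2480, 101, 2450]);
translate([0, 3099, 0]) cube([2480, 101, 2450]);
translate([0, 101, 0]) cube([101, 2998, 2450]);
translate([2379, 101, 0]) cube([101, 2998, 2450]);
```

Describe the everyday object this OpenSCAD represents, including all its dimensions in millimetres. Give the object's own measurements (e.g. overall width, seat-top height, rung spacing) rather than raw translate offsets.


The wall frame of a small rectangular building: four walls, each 2450 mm tall and 101 mm thick, enclosing a footprint 2480 mm (x) by 3200 mm (y) outside-to-outside, with no floor or roof. The front and back walls (the −y and +y sides) span the full width; the two side walls fit between them.


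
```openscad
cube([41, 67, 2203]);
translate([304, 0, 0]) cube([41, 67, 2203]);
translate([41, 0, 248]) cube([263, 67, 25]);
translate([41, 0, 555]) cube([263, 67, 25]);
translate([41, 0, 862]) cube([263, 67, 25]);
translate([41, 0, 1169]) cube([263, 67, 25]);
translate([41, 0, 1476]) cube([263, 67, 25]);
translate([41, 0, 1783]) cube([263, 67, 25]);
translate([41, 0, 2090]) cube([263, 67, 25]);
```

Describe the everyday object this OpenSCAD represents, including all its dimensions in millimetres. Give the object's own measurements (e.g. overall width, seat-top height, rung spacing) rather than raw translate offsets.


A straight ladder. Two 41×67 mm vertical rails, 2203 mm tall, stand 345 mm apart (outside-to-outside) with their front faces coplanar on the −y side. 7 rungs, each 67 mm deep and 25 mm tall, span between the inner faces of the rails, front faces flush with the rails. The lowest rung's underside is at z = 248 mm and rungs are spaced 307 mm apart (underside to underside).


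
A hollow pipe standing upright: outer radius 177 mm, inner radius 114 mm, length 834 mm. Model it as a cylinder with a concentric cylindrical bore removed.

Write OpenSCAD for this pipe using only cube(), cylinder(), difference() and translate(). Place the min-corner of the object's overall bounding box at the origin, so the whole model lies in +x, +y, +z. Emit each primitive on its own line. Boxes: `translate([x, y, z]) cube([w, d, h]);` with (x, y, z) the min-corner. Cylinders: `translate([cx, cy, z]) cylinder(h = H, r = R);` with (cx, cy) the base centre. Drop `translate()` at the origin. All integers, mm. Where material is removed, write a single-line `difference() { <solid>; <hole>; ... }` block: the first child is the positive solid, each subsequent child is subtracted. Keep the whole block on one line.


difference() { translate([177, 177, 0]) cylinder(h = 834, r = 177); translate([177, 177, 0]) cylinder(h = 834, r = 114); }


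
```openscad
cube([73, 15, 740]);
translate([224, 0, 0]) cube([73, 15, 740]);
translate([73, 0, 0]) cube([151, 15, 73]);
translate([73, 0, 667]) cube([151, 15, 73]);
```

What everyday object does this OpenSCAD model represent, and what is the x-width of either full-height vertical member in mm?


A picture frame. The border width is 73 mm.

Four thin pieces enclosing a rectangular opening — a picture frame. The two full-height stiles are 740 mm tall; the top rail sits at z = 667 and is 73 mm tall, so the border above the opening is 740 − 667 = 73 mm, matching the stile x-width.


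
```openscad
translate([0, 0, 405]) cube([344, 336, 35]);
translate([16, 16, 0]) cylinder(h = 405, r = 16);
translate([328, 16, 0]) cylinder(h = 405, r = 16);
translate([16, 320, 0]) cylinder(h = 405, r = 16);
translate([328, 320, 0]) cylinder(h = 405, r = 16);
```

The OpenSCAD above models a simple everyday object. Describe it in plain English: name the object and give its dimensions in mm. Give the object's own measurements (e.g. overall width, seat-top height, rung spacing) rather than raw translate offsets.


A four-legged stool. The seat is a 344×336×35 mm slab whose top surface is at z = 440 mm; four round legs, each 32 mm in diameter, run from the floor (z = 0) to the underside of the seat, each leg's axis is inset half a diameter from the nearest pair of seat edges (so the leg's bounding box is flush with the corner).


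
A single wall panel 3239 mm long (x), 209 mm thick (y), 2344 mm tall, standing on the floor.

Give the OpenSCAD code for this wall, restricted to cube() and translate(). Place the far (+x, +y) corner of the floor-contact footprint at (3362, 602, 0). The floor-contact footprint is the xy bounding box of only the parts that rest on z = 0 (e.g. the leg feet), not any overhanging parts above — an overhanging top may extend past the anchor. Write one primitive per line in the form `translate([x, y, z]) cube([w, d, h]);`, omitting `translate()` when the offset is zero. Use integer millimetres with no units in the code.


translate([123, 393, 0]) cube([3239, 209, 2344]);


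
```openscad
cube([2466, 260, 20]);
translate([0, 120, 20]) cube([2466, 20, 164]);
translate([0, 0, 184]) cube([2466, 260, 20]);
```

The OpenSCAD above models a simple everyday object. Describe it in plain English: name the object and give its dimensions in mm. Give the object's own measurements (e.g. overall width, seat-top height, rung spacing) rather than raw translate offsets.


An I-beam lying along x, 2466 mm long. Overall section height 204 mm. Two flanges 260 mm wide (y) and 20 mm thick, one on the floor and one at the top; a web 20 mm thick runs between them, centred on the flange width.


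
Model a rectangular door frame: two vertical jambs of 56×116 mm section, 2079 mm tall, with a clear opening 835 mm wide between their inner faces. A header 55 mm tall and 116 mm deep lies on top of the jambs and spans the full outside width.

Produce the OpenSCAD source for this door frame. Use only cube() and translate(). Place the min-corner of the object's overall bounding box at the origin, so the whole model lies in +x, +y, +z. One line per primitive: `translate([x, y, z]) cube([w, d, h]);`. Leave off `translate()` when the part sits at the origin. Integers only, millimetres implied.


cube([56, 116, 2079]);
translate([891, 0, 0]) cube([56, 116, 2079]);
translate([0, 0, 2079]) cube([947, 116, 55]);


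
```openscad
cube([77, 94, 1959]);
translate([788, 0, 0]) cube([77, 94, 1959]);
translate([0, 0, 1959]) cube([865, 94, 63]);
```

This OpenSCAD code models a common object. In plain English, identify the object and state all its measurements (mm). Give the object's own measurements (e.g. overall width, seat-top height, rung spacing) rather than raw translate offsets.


A door frame. The clear opening is 711 mm wide and 1959 mm high. Two 77 mm wide jambs, 94 mm deep, stand either side of the opening from the floor to the top of the opening. A 63 mm thick head sits across the top of both jambs, spanning the full outside width of the frame.


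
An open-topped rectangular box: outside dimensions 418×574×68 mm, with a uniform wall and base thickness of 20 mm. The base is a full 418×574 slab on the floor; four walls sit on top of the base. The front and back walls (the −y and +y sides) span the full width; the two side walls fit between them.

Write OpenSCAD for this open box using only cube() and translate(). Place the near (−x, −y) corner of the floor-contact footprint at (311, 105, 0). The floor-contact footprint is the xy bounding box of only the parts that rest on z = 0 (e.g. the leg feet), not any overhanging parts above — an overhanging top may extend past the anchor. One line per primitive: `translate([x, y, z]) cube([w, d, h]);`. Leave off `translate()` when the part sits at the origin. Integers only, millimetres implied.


translate([311, 105, 0]) cube([418, 574, 20]);
translate([311, 105, 20]) cube([418, 20, 48]);
translate([311, 659, 20]) cube([418, 20, 48]);
translate([311, 125, 20]) cube([20, 534, 48]);
translate([709, 125, 20]) cube([20, 534, 48]);


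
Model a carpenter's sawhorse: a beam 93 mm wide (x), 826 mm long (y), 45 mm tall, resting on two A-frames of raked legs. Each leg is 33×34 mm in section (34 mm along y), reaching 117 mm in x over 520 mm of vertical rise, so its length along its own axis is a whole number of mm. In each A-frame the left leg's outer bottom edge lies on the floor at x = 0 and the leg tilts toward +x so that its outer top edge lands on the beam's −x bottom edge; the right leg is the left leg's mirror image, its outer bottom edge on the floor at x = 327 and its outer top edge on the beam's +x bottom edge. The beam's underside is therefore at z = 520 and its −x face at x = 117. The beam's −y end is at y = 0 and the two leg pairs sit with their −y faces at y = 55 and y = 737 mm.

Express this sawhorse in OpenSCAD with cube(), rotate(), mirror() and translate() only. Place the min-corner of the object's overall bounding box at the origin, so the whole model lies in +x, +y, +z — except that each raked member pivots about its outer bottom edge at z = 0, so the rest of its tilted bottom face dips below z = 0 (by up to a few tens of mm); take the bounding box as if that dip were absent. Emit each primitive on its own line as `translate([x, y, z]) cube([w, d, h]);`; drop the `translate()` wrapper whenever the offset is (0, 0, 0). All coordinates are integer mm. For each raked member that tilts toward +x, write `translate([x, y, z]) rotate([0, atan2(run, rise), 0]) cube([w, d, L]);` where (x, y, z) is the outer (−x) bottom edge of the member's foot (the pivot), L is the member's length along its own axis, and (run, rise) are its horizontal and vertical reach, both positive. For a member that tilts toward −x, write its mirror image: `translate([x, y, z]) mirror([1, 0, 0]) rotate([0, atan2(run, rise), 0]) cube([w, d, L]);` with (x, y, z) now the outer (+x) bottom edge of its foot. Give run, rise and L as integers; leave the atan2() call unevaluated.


// leg length = √(117² + 520²) = 533
// right-leg outer foot x = 2·117 + 93 = 327
// beam min-corner = (117, 0, 520)
translate([117, 0, 520]) cube([93, 826, 45]);
translate([0, 55, 0]) rotate([0, atan2(117, 520), 0]) cube([33, 34, 533]);
translate([327, 55, 0]) mirror([1, 0, 0]) rotate([0, atan2(117, 520), 0]) cube([33, 34, 533]);
translate([0, 737, 0]) rotate([0, atan2(117, 520), 0]) cube([33, 34, 533]);
translate([327, 737, 0]) mirror([1, 0, 0]) rotate([0, atan2(117, 520), 0]) cube([33, 34, 533]);


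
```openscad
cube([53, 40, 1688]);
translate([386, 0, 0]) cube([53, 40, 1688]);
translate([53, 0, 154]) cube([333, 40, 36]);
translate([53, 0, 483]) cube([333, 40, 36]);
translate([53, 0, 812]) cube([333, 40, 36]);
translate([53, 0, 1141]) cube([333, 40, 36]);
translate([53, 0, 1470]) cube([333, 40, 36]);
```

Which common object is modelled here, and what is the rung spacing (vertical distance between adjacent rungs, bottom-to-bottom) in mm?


A ladder. The rung spacing is 329 mm.

Two tall 53×40 posts with 5 short bars between them — a ladder. Adjacent rungs sit at z = 154 and z = 483, so the spacing is 483 − 154 = 329 mm.


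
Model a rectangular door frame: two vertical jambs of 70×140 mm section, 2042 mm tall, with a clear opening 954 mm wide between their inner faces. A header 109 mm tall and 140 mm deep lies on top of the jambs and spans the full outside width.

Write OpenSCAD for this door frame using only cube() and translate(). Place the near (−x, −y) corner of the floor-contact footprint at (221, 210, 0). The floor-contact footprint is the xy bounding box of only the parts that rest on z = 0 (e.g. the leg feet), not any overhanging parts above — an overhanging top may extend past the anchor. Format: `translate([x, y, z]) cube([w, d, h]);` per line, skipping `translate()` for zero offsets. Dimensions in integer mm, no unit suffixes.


translate([221, 210, 0]) cube([70, 140, 2042]);
translate([1245, 210, 0]) cube([70, 140, 2042]);
translate([221, 210, 2042]) cube([1094, 140, 109]);


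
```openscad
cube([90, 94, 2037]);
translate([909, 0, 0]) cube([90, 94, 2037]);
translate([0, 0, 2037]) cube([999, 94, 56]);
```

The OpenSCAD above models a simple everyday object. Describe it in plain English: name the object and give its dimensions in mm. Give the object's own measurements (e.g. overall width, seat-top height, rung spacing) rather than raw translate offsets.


A door frame. The clear opening is 819 mm wide and 2037 mm high. Two 90 mm wide jambs, 94 mm deep, stand either side of the opening from the floor to the top of the opening. A 56 mm thick head sits across the top of both jambs, spanning the full outside width of the frame.
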